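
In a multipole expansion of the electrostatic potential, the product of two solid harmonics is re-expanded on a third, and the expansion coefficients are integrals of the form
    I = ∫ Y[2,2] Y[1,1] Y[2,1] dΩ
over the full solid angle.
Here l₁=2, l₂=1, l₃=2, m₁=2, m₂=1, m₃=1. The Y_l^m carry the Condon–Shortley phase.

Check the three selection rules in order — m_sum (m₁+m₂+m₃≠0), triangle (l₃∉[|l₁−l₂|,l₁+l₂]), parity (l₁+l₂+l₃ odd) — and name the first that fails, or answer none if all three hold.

m_sum

Σmᵢ = 4  ✗
l₃∈[|l₁−l₂|,l₁+l₂]=[1,3], have l₃=2
Σlᵢ = 5 ⇒ odd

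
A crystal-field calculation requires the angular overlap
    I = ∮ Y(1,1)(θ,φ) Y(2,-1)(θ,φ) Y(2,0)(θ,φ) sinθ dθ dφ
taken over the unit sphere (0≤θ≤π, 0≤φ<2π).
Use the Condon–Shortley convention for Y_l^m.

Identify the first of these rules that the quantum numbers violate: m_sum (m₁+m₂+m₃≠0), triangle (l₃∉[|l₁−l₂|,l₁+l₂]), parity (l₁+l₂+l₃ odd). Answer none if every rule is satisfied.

m₁+m₂+m₃ = 1 − 1 + 0 = 0  ✓
triangle: |1−2|=1 ≤ l₃=2 ≤ 1+2=3  ✓
parity: l₁+l₂+l₃ = 5 is odd  ✗

parity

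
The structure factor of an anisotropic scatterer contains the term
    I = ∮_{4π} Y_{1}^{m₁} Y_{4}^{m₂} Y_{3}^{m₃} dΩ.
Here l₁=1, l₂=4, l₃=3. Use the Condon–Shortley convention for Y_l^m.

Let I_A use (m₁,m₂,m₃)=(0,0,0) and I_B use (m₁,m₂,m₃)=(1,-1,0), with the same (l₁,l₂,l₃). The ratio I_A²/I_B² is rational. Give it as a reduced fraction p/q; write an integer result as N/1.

l's match ⇒ only the (l;m) 3-j factors differ between A and B.
A: triangle coeff Δ(1,4,3) = 1/252; Σ_t [1,1]: t=1:−1/36 = -1/36; (3j)²=4/63 [(1 4 3; 0 0 0)], sign=+1
B: triangle coeff Δ(1,4,3) = 1/252; Σ_t [0,0]: t=0:+1/72 = 1/72; (3j)²=5/126 [(1 4 3; 1 -1 0)], sign=-1
I_A²/I_B² = (4/63)/(5/126) = 8/5

8/5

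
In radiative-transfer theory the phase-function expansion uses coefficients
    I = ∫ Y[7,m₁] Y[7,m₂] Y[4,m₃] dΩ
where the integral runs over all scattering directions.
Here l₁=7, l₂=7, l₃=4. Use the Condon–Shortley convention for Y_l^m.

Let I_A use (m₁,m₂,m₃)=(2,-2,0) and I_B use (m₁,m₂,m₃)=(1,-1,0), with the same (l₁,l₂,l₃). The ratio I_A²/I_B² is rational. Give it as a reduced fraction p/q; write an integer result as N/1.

63001/385641

Shared (l₁,l₂,l₃)=(7,7,4): N and (l;000)² cancel in I_A²/I_B².
A: Δ = 10!·4!·4!/19! = 1/58198140; Racah Σ t=1..5: t=1:−1/209018880 t=2:+1/2903040 t=3:−1/483840 t=4:+1/622080 t=5:−1/8294400 = -251/1045094400; ⇒ 3j(7 7 4; 2 -2 0)² = 63001/58198140, sgn -1
B: Δ = 10!·4!·4!/19! = 1/58198140; Racah Σ t=2..6: t=2:+1/46448640 t=3:−1/1088640 t=4:+1/276480 t=5:−1/518400 t=6:+1/9953280 = 23/25804800; ⇒ 3j(7 7 4; 1 -1 0)² = 42849/6466460, sgn +1
I_A²/I_B² = (63001/58198140)/(42849/6466460) = 63001/385641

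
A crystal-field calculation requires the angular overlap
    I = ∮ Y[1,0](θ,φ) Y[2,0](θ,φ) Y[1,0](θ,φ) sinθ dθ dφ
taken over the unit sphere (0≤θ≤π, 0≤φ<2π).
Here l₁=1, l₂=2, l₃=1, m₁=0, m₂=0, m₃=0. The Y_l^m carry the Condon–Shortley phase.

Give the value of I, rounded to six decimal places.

Checks pass: Σm=0; 4 even; l₃=1∈[1,3].
(2·1+1)(2·2+1)(2·1+1) = 45
Δ: 2! 0! 2! / 5! → 1/30
sum: t=1:−1/1 = -1/1
3j²(1 2 1; 0 0 0) = Δ·Π!·Σ² = 2/15  (sign +1)
(m-triple is (0,0,0) — same symbol as above.)
combine: 4πI² = 45·2/15·2/15 = 4/5
take √, sign +1: I = 0.25231325

0.252313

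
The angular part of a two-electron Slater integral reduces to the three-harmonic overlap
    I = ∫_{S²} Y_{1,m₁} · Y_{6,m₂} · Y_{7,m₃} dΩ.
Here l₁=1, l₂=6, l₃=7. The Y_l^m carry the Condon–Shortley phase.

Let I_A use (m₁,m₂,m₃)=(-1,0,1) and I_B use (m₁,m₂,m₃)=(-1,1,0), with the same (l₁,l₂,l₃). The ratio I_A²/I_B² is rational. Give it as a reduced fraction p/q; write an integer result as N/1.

4/3

l's match ⇒ only the (l;m) 3-j factors differ between A and B.
A: triangle coeff Δ(1,6,7) = 1/1365; Σ_t [0,0]: t=0:+1/1036800 = 1/1036800; (3j)²=4/195 [(1 6 7; -1 0 1)], sign=+1
B: triangle coeff Δ(1,6,7) = 1/1365; Σ_t [0,0]: t=0:+1/1209600 = 1/1209600; (3j)²=1/65 [(1 6 7; -1 1 0)], sign=-1
I_A²/I_B² = (4/195)/(1/65) = 4/3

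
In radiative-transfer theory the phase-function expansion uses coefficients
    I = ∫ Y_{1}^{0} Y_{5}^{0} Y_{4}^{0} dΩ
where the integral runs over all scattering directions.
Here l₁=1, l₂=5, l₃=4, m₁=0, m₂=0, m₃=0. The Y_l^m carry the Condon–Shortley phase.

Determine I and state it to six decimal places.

m-sum 0 ✓  L=10 even ✓  4≤4≤6 ✓
Π(2lᵢ+1) = 3×11×9 = 297
triangle coeff Δ(1,5,4) = 1/495
Σ_t [1,1]: t=1:−1/576 = -1/576
(3j)²=5/99 [(1 5 4; 0 0 0)], sign=-1
(m-triple is (0,0,0) — same symbol as above.)
⇒ 4πI² = 25/33
I = (+1)√(25/33/(4π)) = 0.24553200

0.245532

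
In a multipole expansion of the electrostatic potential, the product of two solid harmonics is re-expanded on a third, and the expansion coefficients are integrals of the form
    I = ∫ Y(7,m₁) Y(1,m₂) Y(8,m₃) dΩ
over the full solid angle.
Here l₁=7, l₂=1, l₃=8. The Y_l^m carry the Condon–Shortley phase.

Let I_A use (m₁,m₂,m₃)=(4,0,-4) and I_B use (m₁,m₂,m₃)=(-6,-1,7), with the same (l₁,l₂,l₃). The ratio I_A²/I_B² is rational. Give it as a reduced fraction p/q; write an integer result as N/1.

16/35

l's match ⇒ only the (l;m) 3-j factors differ between A and B.
A: triangle coeff Δ(7,1,8) = 1/2040; Σ_t [0,0]: t=0:+1/239500800 = 1/239500800; (3j)²=2/85 [(7 1 8; 4 0 -4)], sign=+1
B: triangle coeff Δ(7,1,8) = 1/2040; Σ_t [0,0]: t=0:+1/12454041600 = 1/12454041600; (3j)²=7/136 [(7 1 8; -6 -1 7)], sign=-1
I_A²/I_B² = (2/85)/(7/136) = 16/35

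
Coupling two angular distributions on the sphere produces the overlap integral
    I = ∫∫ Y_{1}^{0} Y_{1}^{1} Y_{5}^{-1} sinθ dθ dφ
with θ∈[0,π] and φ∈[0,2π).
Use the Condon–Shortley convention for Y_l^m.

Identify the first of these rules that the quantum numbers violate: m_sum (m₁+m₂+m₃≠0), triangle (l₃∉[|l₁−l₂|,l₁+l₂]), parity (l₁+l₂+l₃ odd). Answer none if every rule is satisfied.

m₁+m₂+m₃ = 0 + 1 − 1 = 0  ✓
triangle: |1−1|=0 ≤ l₃=5 ≤ 1+1=2  ✗
parity: l₁+l₂+l₃ = 7 is odd

triangle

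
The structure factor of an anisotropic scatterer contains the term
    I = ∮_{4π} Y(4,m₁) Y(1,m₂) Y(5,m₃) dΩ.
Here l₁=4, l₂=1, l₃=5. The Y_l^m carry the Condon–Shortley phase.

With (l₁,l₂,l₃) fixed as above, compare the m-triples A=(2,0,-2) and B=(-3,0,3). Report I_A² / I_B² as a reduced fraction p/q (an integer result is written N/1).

l's match ⇒ only the (l;m) 3-j factors differ between A and B.
A: triangle coeff Δ(4,1,5) = 1/495; Σ_t [0,0]: t=0:+1/1440 = 1/1440; (3j)²=7/165 [(4 1 5; 2 0 -2)], sign=-1
B: triangle coeff Δ(4,1,5) = 1/495; Σ_t [0,0]: t=0:+1/5040 = 1/5040; (3j)²=16/495 [(4 1 5; -3 0 3)], sign=+1
I_A²/I_B² = (7/165)/(16/495) = 21/16

21/16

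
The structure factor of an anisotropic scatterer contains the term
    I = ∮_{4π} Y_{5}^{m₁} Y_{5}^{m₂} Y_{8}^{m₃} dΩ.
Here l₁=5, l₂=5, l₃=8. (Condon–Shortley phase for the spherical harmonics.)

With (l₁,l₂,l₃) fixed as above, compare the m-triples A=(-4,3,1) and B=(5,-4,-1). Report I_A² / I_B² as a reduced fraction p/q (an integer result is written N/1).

Same 5,5,8: normalisation and zero-m 3j drop out of the ratio.
A: Δ: 2! 8! 8! / 19! → 1/37413090; sum: t=1:−1/203212800 t=2:+1/14515200 = 13/203212800; 3j²(5 5 8; -4 3 1) = Δ·Π!·Σ² = 104/17765  (sign -1)
B: Δ: 2! 8! 8! / 19! → 1/37413090; sum: t=0:+1/406425600 = 1/406425600; 3j²(5 5 8; 5 -4 -1) = Δ·Π!·Σ² = 18/46189  (sign -1)
I_A²/I_B² = (104/17765)/(18/46189) = 676/45

676/45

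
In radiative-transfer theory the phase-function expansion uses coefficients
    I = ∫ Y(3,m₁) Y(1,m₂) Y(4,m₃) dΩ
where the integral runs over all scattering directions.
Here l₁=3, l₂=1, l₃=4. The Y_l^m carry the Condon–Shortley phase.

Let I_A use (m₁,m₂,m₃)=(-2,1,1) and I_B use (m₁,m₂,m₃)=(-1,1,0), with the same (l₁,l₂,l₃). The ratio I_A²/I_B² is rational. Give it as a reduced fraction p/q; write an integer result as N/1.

Same 3,1,4: normalisation and zero-m 3j drop out of the ratio.
A: Δ: 0! 6! 2! / 9! → 1/252; sum: t=0:+1/240 = 1/240; 3j²(3 1 4; -2 1 1) = Δ·Π!·Σ² = 1/84  (sign -1)
B: Δ: 0! 6! 2! / 9! → 1/252; sum: t=0:+1/96 = 1/96; 3j²(3 1 4; -1 1 0) = Δ·Π!·Σ² = 1/42  (sign +1)
I_A²/I_B² = (1/84)/(1/42) = 1/2

1/2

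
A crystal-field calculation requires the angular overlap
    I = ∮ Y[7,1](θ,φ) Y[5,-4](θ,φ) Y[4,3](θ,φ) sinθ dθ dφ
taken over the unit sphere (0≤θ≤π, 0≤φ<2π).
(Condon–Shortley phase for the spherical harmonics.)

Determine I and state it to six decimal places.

0.090705

m-sum 0 ✓  L=16 even ✓  2≤4≤12 ✓
Π(2lᵢ+1) = 15×11×9 = 1485
triangle coeff Δ(7,5,4) = 1/6126120
Σ_t [3,5]: t=3:−1/69120 t=4:+1/20736 t=5:−1/69120 = 1/51840
(3j)²=280/21879 [(7 5 4; 0 0 0)], sign=+1
Σ_t [0,1]: t=0:+1/29030400 t=1:−1/1209600 = -23/29030400
(3j)²=529/97240 [(7 5 4; 1 -4 3)], sign=+1
⇒ 4πI² = 55545/537251
I = (+1)√(55545/537251/(4π)) = 0.09070452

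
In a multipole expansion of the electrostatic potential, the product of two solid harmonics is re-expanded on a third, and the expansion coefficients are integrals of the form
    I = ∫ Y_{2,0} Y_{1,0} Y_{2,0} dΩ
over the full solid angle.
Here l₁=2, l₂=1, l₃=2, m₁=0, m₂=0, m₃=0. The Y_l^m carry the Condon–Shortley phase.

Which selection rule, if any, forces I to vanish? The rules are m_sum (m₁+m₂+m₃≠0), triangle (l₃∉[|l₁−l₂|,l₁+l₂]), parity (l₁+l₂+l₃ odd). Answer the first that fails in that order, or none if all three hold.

azimuthal sum: 0 + 0 + 0 = 0  ✓
1 ≤ 2 ≤ 3 (triangle on l)  ✓
L = 2 + 1 + 2 = 5 (odd)  ✗

parity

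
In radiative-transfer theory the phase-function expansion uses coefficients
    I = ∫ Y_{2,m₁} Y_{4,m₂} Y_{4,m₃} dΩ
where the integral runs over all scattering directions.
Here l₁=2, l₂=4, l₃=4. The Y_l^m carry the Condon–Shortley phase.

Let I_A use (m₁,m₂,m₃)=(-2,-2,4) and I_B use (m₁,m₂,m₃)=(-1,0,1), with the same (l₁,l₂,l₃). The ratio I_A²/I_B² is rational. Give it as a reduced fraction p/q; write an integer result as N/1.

28/5

Same 2,4,4: normalisation and zero-m 3j drop out of the ratio.
A: Δ: 2! 2! 6! / 11! → 1/13860; sum: t=2:+1/2880 = 1/2880; 3j²(2 4 4; -2 -2 4) = Δ·Π!·Σ² = 2/165  (sign +1)
B: Δ: 2! 2! 6! / 11! → 1/13860; sum: t=1:−1/72 t=2:+1/96 = -1/288; 3j²(2 4 4; -1 0 1) = Δ·Π!·Σ² = 1/462  (sign +1)
I_A²/I_B² = (2/165)/(1/462) = 28/5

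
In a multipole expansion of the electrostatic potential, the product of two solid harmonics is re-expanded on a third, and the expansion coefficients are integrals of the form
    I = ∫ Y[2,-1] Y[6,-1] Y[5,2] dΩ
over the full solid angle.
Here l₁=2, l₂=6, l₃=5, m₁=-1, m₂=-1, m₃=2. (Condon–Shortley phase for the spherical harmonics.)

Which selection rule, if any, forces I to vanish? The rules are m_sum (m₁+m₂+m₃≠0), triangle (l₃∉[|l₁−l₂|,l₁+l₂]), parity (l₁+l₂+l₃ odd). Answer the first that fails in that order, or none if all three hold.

parity

Σmᵢ = 0  ✓
l₃∈[|l₁−l₂|,l₁+l₂]=[4,8], have l₃=5  ✓
Σlᵢ = 13 ⇒ odd  ✗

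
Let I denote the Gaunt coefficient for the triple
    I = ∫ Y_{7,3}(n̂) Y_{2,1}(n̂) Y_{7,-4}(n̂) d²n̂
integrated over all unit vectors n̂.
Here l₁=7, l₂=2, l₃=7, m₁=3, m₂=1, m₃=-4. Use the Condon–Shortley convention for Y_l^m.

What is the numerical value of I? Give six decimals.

0.162315

Checks pass: Σm=0; 16 even; l₃=7∈[5,9].
(2·7+1)(2·2+1)(2·7+1) = 1125
Δ: 2! 12! 2! / 17! → 1/185640
sum: t=0:+1/2419200 t=1:−1/518400 t=2:+1/2419200 = -1/907200
3j²(7 2 7; 0 0 0) = Δ·Π!·Σ² = 56/3315  (sign +1)
sum: t=1:−1/4354560 t=2:+1/14515200 = -1/6220800
3j²(7 2 7; 3 1 -4) = Δ·Π!·Σ² = 77/4420  (sign +1)
combine: 4πI² = 1125·56/3315·77/4420 = 16170/48841
take √, sign +1: I = 0.16231468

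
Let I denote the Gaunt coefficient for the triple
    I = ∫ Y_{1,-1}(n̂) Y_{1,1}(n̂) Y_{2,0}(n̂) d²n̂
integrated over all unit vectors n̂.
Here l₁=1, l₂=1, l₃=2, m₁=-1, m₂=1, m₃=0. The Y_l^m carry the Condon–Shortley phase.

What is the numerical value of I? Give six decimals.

Checks pass: Σm=0; 4 even; l₃=2∈[0,2].
(2·1+1)(2·1+1)(2·2+1) = 45
Δ: 0! 2! 2! / 5! → 1/30
sum: t=0:+1/1 = 1/1
3j²(1 1 2; 0 0 0) = Δ·Π!·Σ² = 2/15  (sign +1)
sum: t=0:+1/4 = 1/4
3j²(1 1 2; -1 1 0) = Δ·Π!·Σ² = 1/30  (sign +1)
combine: 4πI² = 45·2/15·1/30 = 1/5
take √, sign +1: I = 0.12615663

0.126157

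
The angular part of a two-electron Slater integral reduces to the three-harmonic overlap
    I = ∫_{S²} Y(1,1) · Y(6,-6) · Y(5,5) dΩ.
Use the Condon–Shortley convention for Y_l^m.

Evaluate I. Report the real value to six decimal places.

0.331940

Checks pass: Σm=0; 12 even; l₃=5∈[5,7].
(2·1+1)(2·6+1)(2·5+1) = 429
Δ: 2! 0! 10! / 13! → 1/858
sum: t=1:−1/14400 = -1/14400
3j²(1 6 5; 0 0 0) = Δ·Π!·Σ² = 6/143  (sign +1)
sum: t=0:+1/7257600 = 1/7257600
3j²(1 6 5; 1 -6 5) = Δ·Π!·Σ² = 1/13  (sign +1)
combine: 4πI² = 429·6/143·1/13 = 18/13
take √, sign +1: I = 0.33194004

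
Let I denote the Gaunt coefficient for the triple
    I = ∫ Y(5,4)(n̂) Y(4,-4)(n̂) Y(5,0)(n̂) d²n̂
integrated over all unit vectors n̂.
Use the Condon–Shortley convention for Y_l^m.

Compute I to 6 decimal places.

Checks pass: Σm=0; 14 even; l₃=5∈[1,9].
(2·5+1)(2·4+1)(2·5+1) = 1089
Δ: 4! 6! 4! / 15! → 1/3153150
sum: t=0:+1/69120 t=1:−1/1728 t=2:+1/576 t=3:−1/1728 t=4:+1/69120 = 7/11520
3j²(5 4 5; 0 0 0) = Δ·Π!·Σ² = 2/143  (sign -1)
sum: t=0:+1/69120 = 1/69120
3j²(5 4 5; 4 -4 0) = Δ·Π!·Σ² = 2/143  (sign -1)
combine: 4πI² = 1089·2/143·2/143 = 36/169
take √, sign +1: I = 0.13019760

0.130198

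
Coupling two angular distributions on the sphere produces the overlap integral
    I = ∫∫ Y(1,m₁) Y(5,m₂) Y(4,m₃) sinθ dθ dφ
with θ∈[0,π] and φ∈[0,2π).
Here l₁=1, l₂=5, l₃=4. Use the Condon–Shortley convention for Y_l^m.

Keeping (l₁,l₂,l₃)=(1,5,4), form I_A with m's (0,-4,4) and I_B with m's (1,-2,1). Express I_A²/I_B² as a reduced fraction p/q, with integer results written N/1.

l's match ⇒ only the (l;m) 3-j factors differ between A and B.
A: triangle coeff Δ(1,5,4) = 1/495; Σ_t [1,1]: t=1:−1/40320 = -1/40320; (3j)²=1/55 [(1 5 4; 0 -4 4)], sign=-1
B: triangle coeff Δ(1,5,4) = 1/495; Σ_t [0,0]: t=0:+1/1440 = 1/1440; (3j)²=7/165 [(1 5 4; 1 -2 1)], sign=-1
I_A²/I_B² = (1/55)/(7/165) = 3/7

3/7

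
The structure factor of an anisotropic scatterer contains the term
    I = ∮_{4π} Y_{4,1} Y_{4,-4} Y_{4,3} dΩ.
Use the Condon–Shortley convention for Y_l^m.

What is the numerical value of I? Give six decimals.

-0.168431

m-sum 0 ✓  L=12 even ✓  0≤4≤8 ✓
Π(2lᵢ+1) = 9×9×9 = 729
triangle coeff Δ(4,4,4) = 1/450450
Σ_t [0,4]: t=0:+1/13824 t=1:−1/216 t=2:+1/64 t=3:−1/216 t=4:+1/13824 = 5/768
(3j)²=18/1001 [(4 4 4; 0 0 0)], sign=+1
Σ_t [0,0]: t=0:+1/3456 = 1/3456
(3j)²=35/1287 [(4 4 4; 1 -4 3)], sign=-1
⇒ 4πI² = 7290/20449
I = (-1)√(7290/20449/(4π)) = -0.16843130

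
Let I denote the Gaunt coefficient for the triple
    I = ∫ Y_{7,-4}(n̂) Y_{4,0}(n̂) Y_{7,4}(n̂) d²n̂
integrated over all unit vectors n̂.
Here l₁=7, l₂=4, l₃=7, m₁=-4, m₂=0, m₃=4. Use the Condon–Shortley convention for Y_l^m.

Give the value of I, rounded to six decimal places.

m-sum 0 ✓  L=18 even ✓  3≤7≤11 ✓
Π(2lᵢ+1) = 15×9×15 = 2025
triangle coeff Δ(7,4,7) = 1/58198140
Σ_t [0,4]: t=0:+1/17418240 t=1:−1/622080 t=2:+1/230400 t=3:−1/622080 t=4:+1/17418240 = 1/806400
(3j)²=2268/230945 [(7 4 7; 0 0 0)], sign=-1
Σ_t [1,4]: t=1:−1/130636800 t=2:+1/5806080 t=3:−1/2903040 t=4:+1/17418240 = -1/8164800
(3j)²=11264/1322685 [(7 4 7; -4 0 4)], sign=+1
⇒ 4πI² = 2985984/17631601
I = (-1)√(2985984/17631601/(4π)) = -0.11608950

-0.116089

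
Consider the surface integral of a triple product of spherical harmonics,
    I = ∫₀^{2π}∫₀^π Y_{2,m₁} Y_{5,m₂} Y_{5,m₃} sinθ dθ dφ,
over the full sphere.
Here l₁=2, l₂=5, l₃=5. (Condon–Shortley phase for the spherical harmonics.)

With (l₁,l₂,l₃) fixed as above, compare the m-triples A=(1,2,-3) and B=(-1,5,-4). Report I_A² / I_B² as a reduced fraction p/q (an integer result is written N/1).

20/27

l's match ⇒ only the (l;m) 3-j factors differ between A and B.
A: triangle coeff Δ(2,5,5) = 1/38610; Σ_t [0,1]: t=0:+1/10080 t=1:−1/2880 = -1/4032; (3j)²=10/429 [(2 5 5; 1 2 -3)], sign=-1
B: triangle coeff Δ(2,5,5) = 1/38610; Σ_t [2,2]: t=2:+1/80640 = 1/80640; (3j)²=9/286 [(2 5 5; -1 5 -4)], sign=-1
I_A²/I_B² = (10/429)/(9/286) = 20/27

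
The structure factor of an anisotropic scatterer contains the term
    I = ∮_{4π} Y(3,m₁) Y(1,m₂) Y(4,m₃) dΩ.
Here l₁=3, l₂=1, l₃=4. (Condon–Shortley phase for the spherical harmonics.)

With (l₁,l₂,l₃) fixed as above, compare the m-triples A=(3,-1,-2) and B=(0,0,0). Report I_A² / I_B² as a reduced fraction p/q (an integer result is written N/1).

1/16

l's match ⇒ only the (l;m) 3-j factors differ between A and B.
A: triangle coeff Δ(3,1,4) = 1/252; Σ_t [0,0]: t=0:+1/1440 = 1/1440; (3j)²=1/252 [(3 1 4; 3 -1 -2)], sign=+1
B: triangle coeff Δ(3,1,4) = 1/252; Σ_t [0,0]: t=0:+1/36 = 1/36; (3j)²=4/63 [(3 1 4; 0 0 0)], sign=+1
I_A²/I_B² = (1/252)/(4/63) = 1/16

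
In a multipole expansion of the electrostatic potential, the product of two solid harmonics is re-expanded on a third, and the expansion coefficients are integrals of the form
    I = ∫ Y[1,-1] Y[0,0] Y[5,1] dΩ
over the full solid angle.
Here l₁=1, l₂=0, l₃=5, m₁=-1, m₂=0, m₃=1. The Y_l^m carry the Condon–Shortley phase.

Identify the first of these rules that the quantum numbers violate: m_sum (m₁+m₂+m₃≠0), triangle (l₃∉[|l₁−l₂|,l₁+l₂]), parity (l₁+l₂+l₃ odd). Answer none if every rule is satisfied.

triangle

Σmᵢ = 0  ✓
l₃∈[|l₁−l₂|,l₁+l₂]=[1,1], have l₃=5  ✗
Σlᵢ = 6 ⇒ even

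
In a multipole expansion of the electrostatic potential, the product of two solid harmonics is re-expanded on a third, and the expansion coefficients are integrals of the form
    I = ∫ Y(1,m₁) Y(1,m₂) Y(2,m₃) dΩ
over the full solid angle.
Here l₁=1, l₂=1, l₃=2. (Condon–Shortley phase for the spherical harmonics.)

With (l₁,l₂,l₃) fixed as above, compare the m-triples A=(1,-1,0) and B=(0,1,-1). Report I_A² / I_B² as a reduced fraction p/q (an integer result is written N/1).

Shared (l₁,l₂,l₃)=(1,1,2): N and (l;000)² cancel in I_A²/I_B².
A: Δ = 0!·2!·2!/5! = 1/30; Racah Σ t=0..0: t=0:+1/4 = 1/4; ⇒ 3j(1 1 2; 1 -1 0)² = 1/30, sgn +1
B: Δ = 0!·2!·2!/5! = 1/30; Racah Σ t=0..0: t=0:+1/2 = 1/2; ⇒ 3j(1 1 2; 0 1 -1)² = 1/10, sgn -1
I_A²/I_B² = (1/30)/(1/10) = 1/3

1/3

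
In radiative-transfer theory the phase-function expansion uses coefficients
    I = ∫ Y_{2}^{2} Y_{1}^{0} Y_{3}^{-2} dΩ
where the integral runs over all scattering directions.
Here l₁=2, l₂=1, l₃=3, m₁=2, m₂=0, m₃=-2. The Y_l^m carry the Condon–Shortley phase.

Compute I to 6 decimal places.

0.184674

m-sum 0 ✓  L=6 even ✓  1≤3≤3 ✓
Π(2lᵢ+1) = 5×3×7 = 105
triangle coeff Δ(2,1,3) = 1/105
Σ_t [0,0]: t=0:+1/4 = 1/4
(3j)²=3/35 [(2 1 3; 0 0 0)], sign=-1
Σ_t [0,0]: t=0:+1/24 = 1/24
(3j)²=1/21 [(2 1 3; 2 0 -2)], sign=-1
⇒ 4πI² = 3/7
I = (+1)√(3/7/(4π)) = 0.18467439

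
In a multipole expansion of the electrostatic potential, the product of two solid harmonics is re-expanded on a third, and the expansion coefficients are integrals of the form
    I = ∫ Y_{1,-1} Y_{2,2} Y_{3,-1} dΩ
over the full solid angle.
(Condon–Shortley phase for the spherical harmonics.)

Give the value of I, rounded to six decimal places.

m-sum 0 ✓  L=6 even ✓  1≤3≤3 ✓
Π(2lᵢ+1) = 3×5×7 = 105
triangle coeff Δ(1,2,3) = 1/105
Σ_t [0,0]: t=0:+1/4 = 1/4
(3j)²=3/35 [(1 2 3; 0 0 0)], sign=-1
Σ_t [0,0]: t=0:+1/48 = 1/48
(3j)²=1/105 [(1 2 3; -1 2 -1)], sign=+1
⇒ 4πI² = 3/35
I = (-1)√(3/35/(4π)) = -0.08258890

-0.082589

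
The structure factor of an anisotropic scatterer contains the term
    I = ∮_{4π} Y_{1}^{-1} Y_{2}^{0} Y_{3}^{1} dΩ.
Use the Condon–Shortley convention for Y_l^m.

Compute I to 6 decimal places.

-0.202301

Checks pass: Σm=0; 6 even; l₃=3∈[1,3].
(2·1+1)(2·2+1)(2·3+1) = 105
Δ: 0! 2! 4! / 7! → 1/105
sum: t=0:+1/4 = 1/4
3j²(1 2 3; 0 0 0) = Δ·Π!·Σ² = 3/35  (sign -1)
sum: t=0:+1/8 = 1/8
3j²(1 2 3; -1 0 1) = Δ·Π!·Σ² = 2/35  (sign +1)
combine: 4πI² = 105·3/35·2/35 = 18/35
take √, sign -1: I = -0.20230066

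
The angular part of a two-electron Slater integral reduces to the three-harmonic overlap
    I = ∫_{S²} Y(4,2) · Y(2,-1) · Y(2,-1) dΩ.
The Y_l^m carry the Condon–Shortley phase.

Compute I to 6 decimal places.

0.254875

m-sum 0 ✓  L=8 even ✓  2≤2≤6 ✓
Π(2lᵢ+1) = 9×5×5 = 225
triangle coeff Δ(4,2,2) = 1/630
Σ_t [2,2]: t=2:+1/16 = 1/16
(3j)²=2/35 [(4 2 2; 0 0 0)], sign=+1
Σ_t [1,1]: t=1:−1/36 = -1/36
(3j)²=4/63 [(4 2 2; 2 -1 -1)], sign=+1
⇒ 4πI² = 40/49
I = (+1)√(40/49/(4π)) = 0.25487487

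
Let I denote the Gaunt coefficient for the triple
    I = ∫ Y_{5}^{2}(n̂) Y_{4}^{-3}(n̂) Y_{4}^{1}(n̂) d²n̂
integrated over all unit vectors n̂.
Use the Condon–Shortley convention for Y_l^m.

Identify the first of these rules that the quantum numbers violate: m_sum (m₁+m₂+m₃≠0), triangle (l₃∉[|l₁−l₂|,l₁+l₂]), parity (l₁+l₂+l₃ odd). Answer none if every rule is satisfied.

azimuthal sum: 2 − 3 + 1 = 0  ✓
1 ≤ 4 ≤ 9 (triangle on l)  ✓
L = 5 + 4 + 4 = 13 (odd)  ✗

parity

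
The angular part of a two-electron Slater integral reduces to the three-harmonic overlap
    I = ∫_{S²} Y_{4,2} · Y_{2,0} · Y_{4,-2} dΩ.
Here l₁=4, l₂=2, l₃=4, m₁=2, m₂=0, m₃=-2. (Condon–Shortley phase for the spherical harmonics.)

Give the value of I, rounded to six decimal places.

0.065536

m-sum 0 ✓  L=10 even ✓  2≤4≤6 ✓
Π(2lᵢ+1) = 9×5×9 = 405
triangle coeff Δ(4,2,4) = 1/13860
Σ_t [0,2]: t=0:+1/192 t=1:−1/36 t=2:+1/192 = -5/288
(3j)²=20/693 [(4 2 4; 0 0 0)], sign=-1
Σ_t [0,2]: t=0:+1/192 t=1:−1/120 t=2:+1/2880 = -1/360
(3j)²=16/3465 [(4 2 4; 2 0 -2)], sign=-1
⇒ 4πI² = 320/5929
I = (+1)√(320/5929/(4π)) = 0.06553591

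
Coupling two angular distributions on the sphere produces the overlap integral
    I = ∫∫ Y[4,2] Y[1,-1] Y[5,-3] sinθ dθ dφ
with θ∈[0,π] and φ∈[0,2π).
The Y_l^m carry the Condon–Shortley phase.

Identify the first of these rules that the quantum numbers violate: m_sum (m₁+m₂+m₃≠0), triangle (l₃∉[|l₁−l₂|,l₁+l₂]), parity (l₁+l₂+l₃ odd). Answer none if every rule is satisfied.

m_sum

Σmᵢ = -2  ✗
l₃∈[|l₁−l₂|,l₁+l₂]=[3,5], have l₃=5
Σlᵢ = 10 ⇒ even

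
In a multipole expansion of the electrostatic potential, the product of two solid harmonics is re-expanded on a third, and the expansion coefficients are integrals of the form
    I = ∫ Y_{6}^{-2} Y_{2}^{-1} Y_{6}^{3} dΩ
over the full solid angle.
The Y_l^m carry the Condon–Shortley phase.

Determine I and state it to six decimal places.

-0.140463

m-sum 0 ✓  L=14 even ✓  4≤6≤8 ✓
Π(2lᵢ+1) = 13×5×13 = 845
triangle coeff Δ(6,2,6) = 1/90090
Σ_t [0,2]: t=0:+1/69120 t=1:−1/14400 t=2:+1/69120 = -7/172800
(3j)²=14/715 [(6 2 6; 0 0 0)], sign=-1
Σ_t [0,1]: t=0:+1/161280 t=1:−1/60480 = -1/96768
(3j)²=15/1001 [(6 2 6; -2 -1 3)], sign=+1
⇒ 4πI² = 30/121
I = (-1)√(30/121/(4π)) = -0.14046335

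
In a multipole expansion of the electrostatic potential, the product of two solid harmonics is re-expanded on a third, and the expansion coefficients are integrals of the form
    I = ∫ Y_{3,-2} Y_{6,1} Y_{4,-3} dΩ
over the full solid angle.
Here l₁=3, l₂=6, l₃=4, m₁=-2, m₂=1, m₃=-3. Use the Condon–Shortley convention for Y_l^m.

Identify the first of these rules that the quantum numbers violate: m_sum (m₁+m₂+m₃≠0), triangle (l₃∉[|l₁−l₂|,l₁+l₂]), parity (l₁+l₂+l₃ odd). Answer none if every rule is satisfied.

m_sum

Σmᵢ = -4  ✗
l₃∈[|l₁−l₂|,l₁+l₂]=[3,9], have l₃=4
Σlᵢ = 13 ⇒ odd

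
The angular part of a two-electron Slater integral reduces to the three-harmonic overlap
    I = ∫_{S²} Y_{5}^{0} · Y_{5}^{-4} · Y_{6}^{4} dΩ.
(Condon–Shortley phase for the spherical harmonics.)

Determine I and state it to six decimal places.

-0.082328

Checks pass: Σm=0; 16 even; l₃=6∈[0,10].
(2·5+1)(2·5+1)(2·6+1) = 1573
Δ: 4! 6! 6! / 17! → 1/28588560
sum: t=0:+1/345600 t=1:−1/13824 t=2:+1/5184 t=3:−1/13824 t=4:+1/345600 = 7/129600
3j²(5 5 6; 0 0 0) = Δ·Π!·Σ² = 80/7293  (sign +1)
sum: t=0:+1/345600 t=1:−1/207360 = -1/518400
3j²(5 5 6; 0 -4 4) = Δ·Π!·Σ² = 12/2431  (sign -1)
combine: 4πI² = 1573·80/7293·12/2431 = 320/3757
take √, sign -1: I = -0.08232836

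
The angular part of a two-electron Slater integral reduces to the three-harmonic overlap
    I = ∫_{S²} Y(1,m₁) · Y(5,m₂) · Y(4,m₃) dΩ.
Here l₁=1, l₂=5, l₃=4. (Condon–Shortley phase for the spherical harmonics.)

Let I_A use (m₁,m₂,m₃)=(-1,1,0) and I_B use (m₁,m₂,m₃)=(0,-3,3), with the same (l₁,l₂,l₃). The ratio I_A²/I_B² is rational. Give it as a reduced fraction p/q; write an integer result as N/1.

15/16

Same 1,5,4: normalisation and zero-m 3j drop out of the ratio.
A: Δ: 2! 0! 8! / 11! → 1/495; sum: t=2:+1/1152 = 1/1152; 3j²(1 5 4; -1 1 0) = Δ·Π!·Σ² = 1/33  (sign +1)
B: Δ: 2! 0! 8! / 11! → 1/495; sum: t=1:−1/5040 = -1/5040; 3j²(1 5 4; 0 -3 3) = Δ·Π!·Σ² = 16/495  (sign +1)
I_A²/I_B² = (1/33)/(16/495) = 15/16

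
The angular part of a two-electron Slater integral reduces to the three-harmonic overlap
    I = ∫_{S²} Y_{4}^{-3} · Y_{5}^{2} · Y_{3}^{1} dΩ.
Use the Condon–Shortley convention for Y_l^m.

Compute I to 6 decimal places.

Rules hold: Σm=0, L=12 even, 1≤3≤9.
N = 9·11·7 = 693
Δ = 6!·2!·4!/13! = 1/180180
Racah Σ t=2..4: t=2:+1/576 t=3:−1/144 t=4:+1/576 = -1/288
⇒ 3j(4 5 3; 0 0 0)² = 20/1001, sgn +1
Racah Σ t=5..6: t=5:−1/960 t=6:+1/4320 = -7/8640
⇒ 3j(4 5 3; -3 2 1)² = 343/12870, sgn -1
4πI² = N·(3j₀)²·(3jₘ)² = 686/1859
I = -1·√(0.369016/4π) = -0.17136315

-0.171363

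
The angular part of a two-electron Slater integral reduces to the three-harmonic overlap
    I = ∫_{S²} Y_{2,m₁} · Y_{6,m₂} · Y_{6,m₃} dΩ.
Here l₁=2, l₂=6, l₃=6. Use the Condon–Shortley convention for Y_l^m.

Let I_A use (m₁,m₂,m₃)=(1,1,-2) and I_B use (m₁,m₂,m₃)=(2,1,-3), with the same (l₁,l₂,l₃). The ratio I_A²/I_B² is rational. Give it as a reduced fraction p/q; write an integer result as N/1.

1/4

Same 2,6,6: normalisation and zero-m 3j drop out of the ratio.
A: Δ: 2! 2! 10! / 15! → 1/90090; sum: t=0:+1/60480 t=1:−1/34560 = -1/80640; 3j²(2 6 6; 1 1 -2) = Δ·Π!·Σ² = 6/1001  (sign -1)
B: Δ: 2! 2! 10! / 15! → 1/90090; sum: t=0:+1/120960 = 1/120960; 3j²(2 6 6; 2 1 -3) = Δ·Π!·Σ² = 24/1001  (sign -1)
I_A²/I_B² = (6/1001)/(24/1001) = 1/4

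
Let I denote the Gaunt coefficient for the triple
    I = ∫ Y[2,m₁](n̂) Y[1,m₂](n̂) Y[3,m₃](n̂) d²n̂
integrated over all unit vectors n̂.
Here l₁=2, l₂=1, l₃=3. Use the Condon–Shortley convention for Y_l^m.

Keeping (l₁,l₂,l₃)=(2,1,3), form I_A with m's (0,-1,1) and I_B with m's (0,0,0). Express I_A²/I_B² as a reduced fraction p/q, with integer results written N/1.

2/3

Shared (l₁,l₂,l₃)=(2,1,3): N and (l;000)² cancel in I_A²/I_B².
A: Δ = 0!·4!·2!/7! = 1/105; Racah Σ t=0..0: t=0:+1/8 = 1/8; ⇒ 3j(2 1 3; 0 -1 1)² = 2/35, sgn +1
B: Δ = 0!·4!·2!/7! = 1/105; Racah Σ t=0..0: t=0:+1/4 = 1/4; ⇒ 3j(2 1 3; 0 0 0)² = 3/35, sgn -1
I_A²/I_B² = (2/35)/(3/35) = 2/3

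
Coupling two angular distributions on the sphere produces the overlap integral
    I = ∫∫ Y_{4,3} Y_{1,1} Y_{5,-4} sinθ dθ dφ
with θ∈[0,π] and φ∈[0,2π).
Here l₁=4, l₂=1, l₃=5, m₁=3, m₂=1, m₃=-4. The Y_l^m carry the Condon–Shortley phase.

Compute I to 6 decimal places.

0.294638

Checks pass: Σm=0; 10 even; l₃=5∈[3,5].
(2·4+1)(2·1+1)(2·5+1) = 297
Δ: 0! 8! 2! / 11! → 1/495
sum: t=0:+1/576 = 1/576
3j²(4 1 5; 0 0 0) = Δ·Π!·Σ² = 5/99  (sign -1)
sum: t=0:+1/10080 = 1/10080
3j²(4 1 5; 3 1 -4) = Δ·Π!·Σ² = 4/55  (sign -1)
combine: 4πI² = 297·5/99·4/55 = 12/11
take √, sign +1: I = 0.29463840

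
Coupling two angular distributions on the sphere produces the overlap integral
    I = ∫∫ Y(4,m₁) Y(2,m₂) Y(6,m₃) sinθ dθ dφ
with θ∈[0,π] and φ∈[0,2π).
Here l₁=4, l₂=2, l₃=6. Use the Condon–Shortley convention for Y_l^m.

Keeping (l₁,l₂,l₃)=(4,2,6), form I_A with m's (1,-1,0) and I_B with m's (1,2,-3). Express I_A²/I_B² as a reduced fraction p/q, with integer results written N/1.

20/21

Shared (l₁,l₂,l₃)=(4,2,6): N and (l;000)² cancel in I_A²/I_B².
A: Δ = 0!·8!·4!/13! = 1/6435; Racah Σ t=0..0: t=0:+1/4320 = 1/4320; ⇒ 3j(4 2 6; 1 -1 0)² = 8/429, sgn +1
B: Δ = 0!·8!·4!/13! = 1/6435; Racah Σ t=0..0: t=0:+1/17280 = 1/17280; ⇒ 3j(4 2 6; 1 2 -3)² = 14/715, sgn -1
I_A²/I_B² = (8/429)/(14/715) = 20/21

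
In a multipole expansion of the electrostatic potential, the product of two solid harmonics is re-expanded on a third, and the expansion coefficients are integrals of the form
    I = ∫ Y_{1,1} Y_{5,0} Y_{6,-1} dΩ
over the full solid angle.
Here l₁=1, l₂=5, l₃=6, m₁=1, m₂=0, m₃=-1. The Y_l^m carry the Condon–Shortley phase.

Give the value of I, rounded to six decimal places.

-0.187239

Checks pass: Σm=0; 12 even; l₃=6∈[4,6].
(2·1+1)(2·5+1)(2·6+1) = 429
Δ: 0! 2! 10! / 13! → 1/858
sum: t=0:+1/14400 = 1/14400
3j²(1 5 6; 0 0 0) = Δ·Π!·Σ² = 6/143  (sign +1)
sum: t=0:+1/28800 = 1/28800
3j²(1 5 6; 1 0 -1) = Δ·Π!·Σ² = 7/286  (sign -1)
combine: 4πI² = 429·6/143·7/286 = 63/143
take √, sign -1: I = -0.18723944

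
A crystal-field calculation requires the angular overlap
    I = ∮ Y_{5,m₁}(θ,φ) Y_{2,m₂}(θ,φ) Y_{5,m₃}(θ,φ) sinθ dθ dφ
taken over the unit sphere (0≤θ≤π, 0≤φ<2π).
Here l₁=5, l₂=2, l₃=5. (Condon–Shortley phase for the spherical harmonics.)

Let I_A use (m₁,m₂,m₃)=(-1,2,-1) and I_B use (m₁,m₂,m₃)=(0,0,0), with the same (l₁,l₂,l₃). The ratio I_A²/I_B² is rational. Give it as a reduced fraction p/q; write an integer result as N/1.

3/2

l's match ⇒ only the (l;m) 3-j factors differ between A and B.
A: triangle coeff Δ(5,2,5) = 1/38610; Σ_t [2,2]: t=2:+1/2304 = 1/2304; (3j)²=5/143 [(5 2 5; -1 2 -1)], sign=+1
B: triangle coeff Δ(5,2,5) = 1/38610; Σ_t [0,2]: t=0:+1/2880 t=1:−1/576 t=2:+1/2880 = -1/960; (3j)²=10/429 [(5 2 5; 0 0 0)], sign=+1
I_A²/I_B² = (5/143)/(10/429) = 3/2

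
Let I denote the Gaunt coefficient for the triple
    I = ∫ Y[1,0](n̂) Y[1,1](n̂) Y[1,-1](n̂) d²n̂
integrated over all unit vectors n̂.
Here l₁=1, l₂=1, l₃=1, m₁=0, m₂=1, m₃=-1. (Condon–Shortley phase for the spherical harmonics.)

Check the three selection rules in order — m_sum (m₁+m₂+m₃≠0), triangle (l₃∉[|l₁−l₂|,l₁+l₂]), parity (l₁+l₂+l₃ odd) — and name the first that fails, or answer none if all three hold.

Σmᵢ = 0  ✓
l₃∈[|l₁−l₂|,l₁+l₂]=[0,2], have l₃=1  ✓
Σlᵢ = 3 ⇒ odd  ✗

parity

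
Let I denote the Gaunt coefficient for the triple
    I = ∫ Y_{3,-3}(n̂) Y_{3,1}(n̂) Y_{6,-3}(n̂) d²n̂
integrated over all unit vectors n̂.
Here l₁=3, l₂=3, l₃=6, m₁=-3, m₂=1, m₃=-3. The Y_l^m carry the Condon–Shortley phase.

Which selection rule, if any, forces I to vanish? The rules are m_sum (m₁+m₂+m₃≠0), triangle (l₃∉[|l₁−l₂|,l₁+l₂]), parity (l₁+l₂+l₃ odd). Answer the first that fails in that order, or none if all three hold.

m₁+m₂+m₃ = -3 + 1 − 3 = -5  ✗
triangle: |3−3|=0 ≤ l₃=6 ≤ 3+3=6
parity: l₁+l₂+l₃ = 12 is even

m_sum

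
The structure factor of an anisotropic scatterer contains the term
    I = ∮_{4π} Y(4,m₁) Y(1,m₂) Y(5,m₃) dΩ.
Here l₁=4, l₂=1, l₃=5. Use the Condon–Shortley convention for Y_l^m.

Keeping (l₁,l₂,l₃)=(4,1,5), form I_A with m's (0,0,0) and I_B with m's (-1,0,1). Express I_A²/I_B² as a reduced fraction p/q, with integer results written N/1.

25/24

l's match ⇒ only the (l;m) 3-j factors differ between A and B.
A: triangle coeff Δ(4,1,5) = 1/495; Σ_t [0,0]: t=0:+1/576 = 1/576; (3j)²=5/99 [(4 1 5; 0 0 0)], sign=-1
B: triangle coeff Δ(4,1,5) = 1/495; Σ_t [0,0]: t=0:+1/720 = 1/720; (3j)²=8/165 [(4 1 5; -1 0 1)], sign=+1
I_A²/I_B² = (5/99)/(8/165) = 25/24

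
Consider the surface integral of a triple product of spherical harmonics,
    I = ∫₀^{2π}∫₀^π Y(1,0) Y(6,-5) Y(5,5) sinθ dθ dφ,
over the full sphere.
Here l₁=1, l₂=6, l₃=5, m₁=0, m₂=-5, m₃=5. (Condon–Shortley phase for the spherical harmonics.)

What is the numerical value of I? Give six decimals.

-0.135514

m-sum 0 ✓  L=12 even ✓  5≤5≤7 ✓
Π(2lᵢ+1) = 3×13×11 = 429
triangle coeff Δ(1,6,5) = 1/858
Σ_t [1,1]: t=1:−1/14400 = -1/14400
(3j)²=6/143 [(1 6 5; 0 0 0)], sign=+1
Σ_t [1,1]: t=1:−1/3628800 = -1/3628800
(3j)²=1/78 [(1 6 5; 0 -5 5)], sign=-1
⇒ 4πI² = 3/13
I = (-1)√(3/13/(4π)) = -0.13551395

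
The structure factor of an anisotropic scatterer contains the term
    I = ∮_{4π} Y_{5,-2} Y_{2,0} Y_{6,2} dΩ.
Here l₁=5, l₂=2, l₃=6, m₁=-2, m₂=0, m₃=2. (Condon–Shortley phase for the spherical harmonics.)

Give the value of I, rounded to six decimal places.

0.000000

l₁+l₂+l₃=13 is odd: 3j(l;000)=0 ⇒ I=0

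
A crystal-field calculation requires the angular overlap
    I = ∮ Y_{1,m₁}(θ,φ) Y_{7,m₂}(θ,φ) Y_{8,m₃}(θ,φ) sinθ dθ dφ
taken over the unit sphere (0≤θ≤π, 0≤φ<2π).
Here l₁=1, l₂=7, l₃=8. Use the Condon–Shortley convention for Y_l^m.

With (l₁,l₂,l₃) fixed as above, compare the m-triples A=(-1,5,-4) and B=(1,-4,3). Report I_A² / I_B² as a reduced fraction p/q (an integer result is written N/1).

Same 1,7,8: normalisation and zero-m 3j drop out of the ratio.
A: Δ: 0! 2! 14! / 17! → 1/2040; sum: t=0:+1/1916006400 = 1/1916006400; 3j²(1 7 8; -1 5 -4) = Δ·Π!·Σ² = 1/340  (sign +1)
B: Δ: 0! 2! 14! / 17! → 1/2040; sum: t=0:+1/479001600 = 1/479001600; 3j²(1 7 8; 1 -4 3) = Δ·Π!·Σ² = 1/204  (sign -1)
I_A²/I_B² = (1/340)/(1/204) = 3/5

3/5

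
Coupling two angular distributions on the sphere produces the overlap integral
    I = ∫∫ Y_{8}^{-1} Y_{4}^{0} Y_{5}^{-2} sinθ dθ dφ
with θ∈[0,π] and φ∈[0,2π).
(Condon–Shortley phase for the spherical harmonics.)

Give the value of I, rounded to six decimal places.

m-sum = -1 + 0 − 2 = -3 ≠ 0 ⇒ I = 0

0.000000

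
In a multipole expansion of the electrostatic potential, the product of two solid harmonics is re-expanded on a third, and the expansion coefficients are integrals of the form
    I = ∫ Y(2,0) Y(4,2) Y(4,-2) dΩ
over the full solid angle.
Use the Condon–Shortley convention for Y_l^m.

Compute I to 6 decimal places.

0.065536

Checks pass: Σm=0; 10 even; l₃=4∈[2,6].
(2·2+1)(2·4+1)(2·4+1) = 405
Δ: 2! 2! 6! / 11! → 1/13860
sum: t=0:+1/192 t=1:−1/36 t=2:+1/192 = -5/288
3j²(2 4 4; 0 0 0) = Δ·Π!·Σ² = 20/693  (sign -1)
sum: t=0:+1/2880 t=1:−1/120 t=2:+1/192 = -1/360
3j²(2 4 4; 0 2 -2) = Δ·Π!·Σ² = 16/3465  (sign -1)
combine: 4πI² = 405·20/693·16/3465 = 320/5929
take √, sign +1: I = 0.06553591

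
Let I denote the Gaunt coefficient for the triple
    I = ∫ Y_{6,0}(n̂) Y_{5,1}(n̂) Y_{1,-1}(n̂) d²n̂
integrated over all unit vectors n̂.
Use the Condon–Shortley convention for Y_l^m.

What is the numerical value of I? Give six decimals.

Rules hold: Σm=0, L=12 even, 1≤1≤11.
N = 13·11·3 = 429
Δ = 10!·2!·0!/13! = 1/858
Racah Σ t=5..5: t=5:−1/14400 = -1/14400
⇒ 3j(6 5 1; 0 0 0)² = 6/143, sgn +1
Racah Σ t=6..6: t=6:+1/34560 = 1/34560
⇒ 3j(6 5 1; 0 1 -1)² = 5/286, sgn +1
4πI² = N·(3j₀)²·(3jₘ)² = 45/143
I = +1·√(0.314685/4π) = 0.15824621

0.158246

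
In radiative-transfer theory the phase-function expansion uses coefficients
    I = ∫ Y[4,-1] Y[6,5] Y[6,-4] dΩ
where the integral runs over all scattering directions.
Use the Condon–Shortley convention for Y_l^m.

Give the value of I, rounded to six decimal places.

Checks pass: Σm=0; 16 even; l₃=6∈[2,10].
(2·4+1)(2·6+1)(2·6+1) = 1521
Δ: 4! 4! 8! / 17! → 1/15315300
sum: t=0:+1/829440 t=1:−1/25920 t=2:+1/9216 t=3:−1/25920 t=4:+1/829440 = 7/207360
3j²(4 6 6; 0 0 0) = Δ·Π!·Σ² = 28/2431  (sign +1)
sum: t=3:−1/967680 t=4:+1/725760 = 1/2903040
3j²(4 6 6; -1 5 -4) = Δ·Π!·Σ² = 5/3094  (sign +1)
combine: 4πI² = 1521·28/2431·5/3094 = 90/3179
take √, sign +1: I = 0.04746473

0.047465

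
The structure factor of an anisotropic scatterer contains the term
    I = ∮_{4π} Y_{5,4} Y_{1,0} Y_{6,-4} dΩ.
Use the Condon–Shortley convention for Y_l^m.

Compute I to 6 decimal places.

0.182727

Rules hold: Σm=0, L=12 even, 4≤6≤6.
N = 11·3·13 = 429
Δ = 0!·10!·2!/13! = 1/858
Racah Σ t=0..0: t=0:+1/14400 = 1/14400
⇒ 3j(5 1 6; 0 0 0)² = 6/143, sgn +1
Racah Σ t=0..0: t=0:+1/362880 = 1/362880
⇒ 3j(5 1 6; 4 0 -4)² = 10/429, sgn +1
4πI² = N·(3j₀)²·(3jₘ)² = 60/143
I = +1·√(0.41958/4π) = 0.18272698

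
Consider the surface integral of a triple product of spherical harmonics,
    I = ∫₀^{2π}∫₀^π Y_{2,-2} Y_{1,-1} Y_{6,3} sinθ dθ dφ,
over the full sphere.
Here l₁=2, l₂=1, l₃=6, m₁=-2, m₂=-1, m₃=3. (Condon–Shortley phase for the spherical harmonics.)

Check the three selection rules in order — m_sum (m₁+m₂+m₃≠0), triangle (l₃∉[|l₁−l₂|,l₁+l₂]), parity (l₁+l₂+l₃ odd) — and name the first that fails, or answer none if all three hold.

triangle

azimuthal sum: -2 − 1 + 3 = 0  ✓
1 ≤ 6 ≤ 3 (triangle on l)  ✗
L = 2 + 1 + 6 = 9 (odd)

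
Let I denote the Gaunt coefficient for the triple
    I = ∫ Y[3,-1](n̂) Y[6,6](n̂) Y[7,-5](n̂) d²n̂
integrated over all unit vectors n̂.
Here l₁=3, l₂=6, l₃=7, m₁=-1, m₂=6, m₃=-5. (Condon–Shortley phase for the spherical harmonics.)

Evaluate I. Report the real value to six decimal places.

0.138620

Rules hold: Σm=0, L=16 even, 3≤7≤9.
N = 7·13·15 = 1365
Δ = 2!·4!·10!/17! = 1/2042040
Racah Σ t=0..2: t=0:+1/207360 t=1:−1/57600 t=2:+1/207360 = -1/129600
⇒ 3j(3 6 7; 0 0 0)² = 168/12155, sgn +1
Racah Σ t=2..2: t=2:+1/29030400 = 1/29030400
⇒ 3j(3 6 7; -1 6 -5)² = 99/7735, sgn +1
4πI² = N·(3j₀)²·(3jₘ)² = 4536/18785
I = +1·√(0.241469/4π) = 0.13862003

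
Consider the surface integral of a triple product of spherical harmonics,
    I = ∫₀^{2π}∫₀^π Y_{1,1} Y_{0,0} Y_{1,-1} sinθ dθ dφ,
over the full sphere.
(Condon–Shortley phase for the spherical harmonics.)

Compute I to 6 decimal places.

-0.282095

m-sum 0 ✓  L=2 even ✓  1≤1≤1 ✓
Π(2lᵢ+1) = 3×1×3 = 9
triangle coeff Δ(1,0,1) = 1/3
Σ_t [0,0]: t=0:+1/1 = 1/1
(3j)²=1/3 [(1 0 1; 0 0 0)], sign=-1
Σ_t [0,0]: t=0:+1/2 = 1/2
(3j)²=1/3 [(1 0 1; 1 0 -1)], sign=+1
⇒ 4πI² = 1/1
I = (-1)√(1/1/(4π)) = -0.28209479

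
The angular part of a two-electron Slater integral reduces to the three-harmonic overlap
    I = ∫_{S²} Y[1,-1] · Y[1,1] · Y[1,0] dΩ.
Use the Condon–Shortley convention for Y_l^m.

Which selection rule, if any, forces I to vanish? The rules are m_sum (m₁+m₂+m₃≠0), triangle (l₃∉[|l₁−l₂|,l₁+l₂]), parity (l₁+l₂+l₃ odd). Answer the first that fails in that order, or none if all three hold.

parity

m₁+m₂+m₃ = -1 + 1 + 0 = 0  ✓
triangle: |1−1|=0 ≤ l₃=1 ≤ 1+1=2  ✓
parity: l₁+l₂+l₃ = 3 is odd  ✗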